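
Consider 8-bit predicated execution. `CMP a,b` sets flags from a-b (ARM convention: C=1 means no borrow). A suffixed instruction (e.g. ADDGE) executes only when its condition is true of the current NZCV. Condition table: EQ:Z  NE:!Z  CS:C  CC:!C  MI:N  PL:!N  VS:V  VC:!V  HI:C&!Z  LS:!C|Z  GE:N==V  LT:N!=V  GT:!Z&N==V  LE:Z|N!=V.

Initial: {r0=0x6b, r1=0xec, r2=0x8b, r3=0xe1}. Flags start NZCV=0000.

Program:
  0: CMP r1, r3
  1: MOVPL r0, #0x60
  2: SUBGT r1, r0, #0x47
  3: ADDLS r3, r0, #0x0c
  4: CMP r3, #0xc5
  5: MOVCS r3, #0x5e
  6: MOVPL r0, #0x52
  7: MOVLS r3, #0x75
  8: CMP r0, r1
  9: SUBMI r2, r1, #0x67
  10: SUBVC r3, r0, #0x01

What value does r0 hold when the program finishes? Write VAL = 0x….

0: ✓ CMP  NZCV=0010
1: ✓ MOVPL  r0←0x60
2: ✓ SUBGT  r1←0x19
3: · ADDLS
4: ✓ CMP  NZCV=0010
5: ✓ MOVCS  r3←0x5e
6: ✓ MOVPL  r0←0x52
7: · MOVLS
8: ✓ CMP  NZCV=0010
9: · SUBMI
10: ✓ SUBVC  r3←0x51

VAL = 0x52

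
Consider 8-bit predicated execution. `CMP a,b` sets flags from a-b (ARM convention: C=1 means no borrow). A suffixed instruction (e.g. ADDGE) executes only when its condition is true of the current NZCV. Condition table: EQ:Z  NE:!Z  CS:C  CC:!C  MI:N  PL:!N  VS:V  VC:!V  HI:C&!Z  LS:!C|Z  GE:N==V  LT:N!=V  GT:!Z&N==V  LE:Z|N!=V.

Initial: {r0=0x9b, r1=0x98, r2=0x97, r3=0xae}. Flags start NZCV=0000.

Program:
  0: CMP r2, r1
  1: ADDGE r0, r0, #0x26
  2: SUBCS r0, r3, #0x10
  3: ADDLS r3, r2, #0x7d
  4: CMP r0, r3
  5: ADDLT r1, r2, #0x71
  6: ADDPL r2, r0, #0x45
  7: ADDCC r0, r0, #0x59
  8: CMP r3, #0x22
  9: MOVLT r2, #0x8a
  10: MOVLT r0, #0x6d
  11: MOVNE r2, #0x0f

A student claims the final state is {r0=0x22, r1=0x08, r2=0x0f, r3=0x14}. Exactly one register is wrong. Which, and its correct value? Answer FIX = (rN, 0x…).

0: ✓ CMP  NZCV=1000
1: · ADDGE
2: · SUBCS
3: ✓ ADDLS  r3←0x14
4: ✓ CMP  NZCV=1010
5: ✓ ADDLT  r1←0x08
6: · ADDPL
7: · ADDCC
8: ✓ CMP  NZCV=1000
9: ✓ MOVLT  r2←0x8a
10: ✓ MOVLT  r0←0x6d
11: ✓ MOVNE  r2←0x0f

FIX = (r0, 0x6d)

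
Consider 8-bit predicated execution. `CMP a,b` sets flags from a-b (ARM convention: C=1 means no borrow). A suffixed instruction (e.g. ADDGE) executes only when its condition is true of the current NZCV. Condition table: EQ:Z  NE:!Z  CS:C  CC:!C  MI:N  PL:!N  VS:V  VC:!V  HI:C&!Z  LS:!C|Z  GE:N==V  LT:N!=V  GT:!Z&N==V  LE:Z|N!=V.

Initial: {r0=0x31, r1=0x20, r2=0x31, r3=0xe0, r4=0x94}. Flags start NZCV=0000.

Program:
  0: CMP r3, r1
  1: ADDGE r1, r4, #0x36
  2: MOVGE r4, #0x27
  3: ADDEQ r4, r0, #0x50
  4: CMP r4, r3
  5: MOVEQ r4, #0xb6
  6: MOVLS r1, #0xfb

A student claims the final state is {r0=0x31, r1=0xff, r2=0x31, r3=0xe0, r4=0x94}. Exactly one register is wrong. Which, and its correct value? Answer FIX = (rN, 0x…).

FIX = (r1, 0xfb)

[0] flags=1010 → (cmp)
[1] flags=1010 GE?F → skip
[2] flags=1010 GE?F → skip
[3] flags=1010 EQ?F → skip
[4] flags=1000 → (cmp)
[5] flags=1000 EQ?F → skip
[6] flags=1000 LS?T → r1=0xfb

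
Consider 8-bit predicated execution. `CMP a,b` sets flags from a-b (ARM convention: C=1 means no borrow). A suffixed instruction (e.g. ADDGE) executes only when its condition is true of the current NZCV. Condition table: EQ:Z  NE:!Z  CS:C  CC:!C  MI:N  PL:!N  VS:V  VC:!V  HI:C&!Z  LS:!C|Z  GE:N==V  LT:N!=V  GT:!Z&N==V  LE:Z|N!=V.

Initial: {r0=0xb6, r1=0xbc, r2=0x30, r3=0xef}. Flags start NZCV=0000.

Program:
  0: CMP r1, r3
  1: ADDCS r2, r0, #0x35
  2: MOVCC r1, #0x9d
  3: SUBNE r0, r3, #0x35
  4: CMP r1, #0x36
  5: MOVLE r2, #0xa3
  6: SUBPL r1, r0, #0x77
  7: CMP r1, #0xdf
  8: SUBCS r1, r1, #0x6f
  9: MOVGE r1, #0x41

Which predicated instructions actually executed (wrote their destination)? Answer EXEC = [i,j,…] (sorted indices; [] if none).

[0] flags=1000 → (cmp)
[1] flags=1000 CS?F → skip
[2] flags=1000 CC?T → r1=0x9d
[3] flags=1000 NE?T → r0=0xba
[4] flags=0011 → (cmp)
[5] flags=0011 LE?T → r2=0xa3
[6] flags=0011 PL?T → r1=0x43
[7] flags=0000 → (cmp)
[8] flags=0000 CS?F → skip
[9] flags=0000 GE?T → r1=0x41

EXEC = [2,3,5,6,9]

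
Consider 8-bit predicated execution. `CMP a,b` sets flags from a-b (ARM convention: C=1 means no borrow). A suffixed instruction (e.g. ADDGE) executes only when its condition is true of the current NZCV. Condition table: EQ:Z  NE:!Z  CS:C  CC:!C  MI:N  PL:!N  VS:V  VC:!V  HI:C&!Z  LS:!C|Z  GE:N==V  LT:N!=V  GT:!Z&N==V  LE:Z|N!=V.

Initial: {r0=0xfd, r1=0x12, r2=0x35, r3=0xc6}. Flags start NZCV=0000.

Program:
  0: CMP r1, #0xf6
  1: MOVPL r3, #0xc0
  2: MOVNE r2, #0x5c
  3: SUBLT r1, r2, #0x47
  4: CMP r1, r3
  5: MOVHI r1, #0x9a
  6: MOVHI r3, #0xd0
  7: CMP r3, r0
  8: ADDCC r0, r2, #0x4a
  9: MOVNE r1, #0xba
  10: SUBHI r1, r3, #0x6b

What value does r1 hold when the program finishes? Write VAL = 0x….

0: ✓ CMP  NZCV=0000
1: ✓ MOVPL  r3←0xc0
2: ✓ MOVNE  r2←0x5c
3: · SUBLT
4: ✓ CMP  NZCV=0000
5: · MOVHI
6: · MOVHI
7: ✓ CMP  NZCV=1000
8: ✓ ADDCC  r0←0xa6
9: ✓ MOVNE  r1←0xba
10: · SUBHI

VAL = 0xba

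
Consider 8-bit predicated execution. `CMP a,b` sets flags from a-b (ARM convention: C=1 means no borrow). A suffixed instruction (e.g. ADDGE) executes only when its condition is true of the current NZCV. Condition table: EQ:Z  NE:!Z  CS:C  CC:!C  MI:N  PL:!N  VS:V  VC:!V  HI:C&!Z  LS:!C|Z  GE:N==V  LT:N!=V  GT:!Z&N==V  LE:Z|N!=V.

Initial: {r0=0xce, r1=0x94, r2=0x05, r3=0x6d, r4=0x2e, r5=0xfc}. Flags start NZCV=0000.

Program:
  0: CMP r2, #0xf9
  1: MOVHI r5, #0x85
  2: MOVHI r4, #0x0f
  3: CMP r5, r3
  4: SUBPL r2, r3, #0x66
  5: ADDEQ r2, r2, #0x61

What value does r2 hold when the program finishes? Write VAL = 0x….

VAL = 0x05

0: ✓ CMP  NZCV=0000
1: · MOVHI
2: · MOVHI
3: ✓ CMP  NZCV=1010
4: · SUBPL
5: · ADDEQ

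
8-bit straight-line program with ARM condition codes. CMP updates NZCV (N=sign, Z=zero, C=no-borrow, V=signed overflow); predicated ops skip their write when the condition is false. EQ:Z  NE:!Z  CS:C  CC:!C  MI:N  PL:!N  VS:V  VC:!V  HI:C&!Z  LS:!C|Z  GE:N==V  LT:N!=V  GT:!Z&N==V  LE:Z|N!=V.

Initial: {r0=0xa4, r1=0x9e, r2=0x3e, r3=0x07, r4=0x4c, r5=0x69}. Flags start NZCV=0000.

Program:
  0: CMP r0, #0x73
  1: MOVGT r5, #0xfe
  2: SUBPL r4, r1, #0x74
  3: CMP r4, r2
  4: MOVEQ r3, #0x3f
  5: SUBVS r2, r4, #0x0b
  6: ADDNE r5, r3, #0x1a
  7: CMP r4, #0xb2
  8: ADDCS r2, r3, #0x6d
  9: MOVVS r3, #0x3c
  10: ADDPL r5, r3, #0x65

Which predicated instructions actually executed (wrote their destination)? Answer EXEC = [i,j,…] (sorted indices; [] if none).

[0] flags=0011 → (cmp)
[1] flags=0011 GT?F → skip
[2] flags=0011 PL?T → r4=0x2a
[3] flags=1000 → (cmp)
[4] flags=1000 EQ?F → skip
[5] flags=1000 VS?F → skip
[6] flags=1000 NE?T → r5=0x21
[7] flags=0000 → (cmp)
[8] flags=0000 CS?F → skip
[9] flags=0000 VS?F → skip
[10] flags=0000 PL?T → r5=0x6c

EXEC = [2,6,10]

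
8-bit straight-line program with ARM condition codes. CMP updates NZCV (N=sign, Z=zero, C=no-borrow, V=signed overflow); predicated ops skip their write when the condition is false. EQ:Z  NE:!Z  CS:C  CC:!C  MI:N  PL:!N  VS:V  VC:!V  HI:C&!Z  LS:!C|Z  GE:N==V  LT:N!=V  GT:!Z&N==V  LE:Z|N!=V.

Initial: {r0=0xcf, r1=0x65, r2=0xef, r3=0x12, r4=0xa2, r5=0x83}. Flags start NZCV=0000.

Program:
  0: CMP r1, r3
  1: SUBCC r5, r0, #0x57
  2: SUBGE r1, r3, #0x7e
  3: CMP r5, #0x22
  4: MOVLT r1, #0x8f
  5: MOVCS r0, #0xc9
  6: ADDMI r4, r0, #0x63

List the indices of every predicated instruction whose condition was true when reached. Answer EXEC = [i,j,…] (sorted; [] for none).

0: ✓ CMP  NZCV=0010
1: · SUBCC
2: ✓ SUBGE  r1←0x94
3: ✓ CMP  NZCV=0011
4: ✓ MOVLT  r1←0x8f
5: ✓ MOVCS  r0←0xc9
6: · ADDMI

EXEC = [2,4,5]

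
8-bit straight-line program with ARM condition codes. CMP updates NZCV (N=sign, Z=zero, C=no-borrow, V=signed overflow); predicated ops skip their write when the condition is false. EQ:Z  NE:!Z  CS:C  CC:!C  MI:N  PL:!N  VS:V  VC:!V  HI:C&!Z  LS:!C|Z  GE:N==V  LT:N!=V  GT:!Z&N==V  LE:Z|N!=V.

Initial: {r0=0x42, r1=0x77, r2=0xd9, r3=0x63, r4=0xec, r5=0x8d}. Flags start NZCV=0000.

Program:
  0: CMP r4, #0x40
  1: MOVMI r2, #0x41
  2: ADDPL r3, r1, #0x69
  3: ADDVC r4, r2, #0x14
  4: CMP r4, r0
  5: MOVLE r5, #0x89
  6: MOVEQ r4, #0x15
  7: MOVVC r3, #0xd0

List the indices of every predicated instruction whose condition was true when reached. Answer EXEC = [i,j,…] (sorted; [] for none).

EXEC = [1,3,7]

0: ✓ CMP  NZCV=1010
1: ✓ MOVMI  r2←0x41
2: · ADDPL
3: ✓ ADDVC  r4←0x55
4: ✓ CMP  NZCV=0010
5: · MOVLE
6: · MOVEQ
7: ✓ MOVVC  r3←0xd0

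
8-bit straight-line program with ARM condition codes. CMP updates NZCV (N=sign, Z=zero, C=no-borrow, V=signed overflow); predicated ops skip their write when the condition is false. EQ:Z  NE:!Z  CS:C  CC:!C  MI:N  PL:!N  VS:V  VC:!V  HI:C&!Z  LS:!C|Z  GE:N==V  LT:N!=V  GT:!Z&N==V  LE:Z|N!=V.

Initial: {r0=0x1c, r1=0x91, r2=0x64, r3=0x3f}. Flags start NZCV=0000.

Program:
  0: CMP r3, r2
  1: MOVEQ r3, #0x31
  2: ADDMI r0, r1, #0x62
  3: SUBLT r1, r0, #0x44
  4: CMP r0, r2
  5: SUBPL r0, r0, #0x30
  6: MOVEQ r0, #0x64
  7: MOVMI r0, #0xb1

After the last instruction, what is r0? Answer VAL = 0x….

VAL = 0xb1

0: ✓ CMP  NZCV=1000
1: · MOVEQ
2: ✓ ADDMI  r0←0xf3
3: ✓ SUBLT  r1←0xaf
4: ✓ CMP  NZCV=1010
5: · SUBPL
6: · MOVEQ
7: ✓ MOVMI  r0←0xb1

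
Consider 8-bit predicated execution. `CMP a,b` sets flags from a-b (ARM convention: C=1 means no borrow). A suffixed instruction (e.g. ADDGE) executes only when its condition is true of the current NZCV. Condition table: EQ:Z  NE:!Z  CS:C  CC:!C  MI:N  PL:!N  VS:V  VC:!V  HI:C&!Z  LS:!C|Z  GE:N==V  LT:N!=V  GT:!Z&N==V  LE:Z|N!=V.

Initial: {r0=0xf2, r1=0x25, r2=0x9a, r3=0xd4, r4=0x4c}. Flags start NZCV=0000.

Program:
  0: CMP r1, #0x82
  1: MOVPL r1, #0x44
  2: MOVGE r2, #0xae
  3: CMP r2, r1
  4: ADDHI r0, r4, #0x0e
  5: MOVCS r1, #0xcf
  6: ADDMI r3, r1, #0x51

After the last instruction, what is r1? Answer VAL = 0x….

0: ✓ CMP  NZCV=1001
1: · MOVPL
2: ✓ MOVGE  r2←0xae
3: ✓ CMP  NZCV=1010
4: ✓ ADDHI  r0←0x5a
5: ✓ MOVCS  r1←0xcf
6: ✓ ADDMI  r3←0x20

VAL = 0xcf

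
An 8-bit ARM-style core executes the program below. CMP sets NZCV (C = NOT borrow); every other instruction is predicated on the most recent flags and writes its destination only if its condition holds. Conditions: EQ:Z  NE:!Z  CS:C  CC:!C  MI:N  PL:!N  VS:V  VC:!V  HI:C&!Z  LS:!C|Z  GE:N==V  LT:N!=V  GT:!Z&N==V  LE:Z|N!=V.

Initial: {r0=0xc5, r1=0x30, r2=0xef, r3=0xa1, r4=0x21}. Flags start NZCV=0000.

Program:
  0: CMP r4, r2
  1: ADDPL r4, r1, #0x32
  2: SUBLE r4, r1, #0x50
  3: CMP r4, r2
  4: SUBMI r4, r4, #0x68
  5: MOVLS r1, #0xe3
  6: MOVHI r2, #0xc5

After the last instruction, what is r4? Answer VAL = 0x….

0: ✓ CMP  NZCV=0000
1: ✓ ADDPL  r4←0x62
2: · SUBLE
3: ✓ CMP  NZCV=0000
4: · SUBMI
5: ✓ MOVLS  r1←0xe3
6: · MOVHI

VAL = 0x62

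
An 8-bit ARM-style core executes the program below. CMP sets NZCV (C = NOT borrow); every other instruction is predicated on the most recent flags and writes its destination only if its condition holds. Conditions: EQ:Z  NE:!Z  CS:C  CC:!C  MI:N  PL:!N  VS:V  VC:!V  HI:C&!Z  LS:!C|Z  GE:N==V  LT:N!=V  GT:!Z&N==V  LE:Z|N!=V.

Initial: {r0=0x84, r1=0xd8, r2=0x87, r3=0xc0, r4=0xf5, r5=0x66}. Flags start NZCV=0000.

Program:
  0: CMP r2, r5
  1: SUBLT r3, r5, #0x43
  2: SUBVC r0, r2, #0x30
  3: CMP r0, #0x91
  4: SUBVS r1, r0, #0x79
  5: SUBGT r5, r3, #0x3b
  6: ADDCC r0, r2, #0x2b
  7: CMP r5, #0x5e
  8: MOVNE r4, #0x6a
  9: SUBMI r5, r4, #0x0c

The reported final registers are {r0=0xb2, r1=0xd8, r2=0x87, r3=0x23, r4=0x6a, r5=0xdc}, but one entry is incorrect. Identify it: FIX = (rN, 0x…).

FIX = (r5, 0x66)

[0] flags=0011 → (cmp)
[1] flags=0011 LT?T → r3=0x23
[2] flags=0011 VC?F → skip
[3] flags=1000 → (cmp)
[4] flags=1000 VS?F → skip
[5] flags=1000 GT?F → skip
[6] flags=1000 CC?T → r0=0xb2
[7] flags=0010 → (cmp)
[8] flags=0010 NE?T → r4=0x6a
[9] flags=0010 MI?F → skip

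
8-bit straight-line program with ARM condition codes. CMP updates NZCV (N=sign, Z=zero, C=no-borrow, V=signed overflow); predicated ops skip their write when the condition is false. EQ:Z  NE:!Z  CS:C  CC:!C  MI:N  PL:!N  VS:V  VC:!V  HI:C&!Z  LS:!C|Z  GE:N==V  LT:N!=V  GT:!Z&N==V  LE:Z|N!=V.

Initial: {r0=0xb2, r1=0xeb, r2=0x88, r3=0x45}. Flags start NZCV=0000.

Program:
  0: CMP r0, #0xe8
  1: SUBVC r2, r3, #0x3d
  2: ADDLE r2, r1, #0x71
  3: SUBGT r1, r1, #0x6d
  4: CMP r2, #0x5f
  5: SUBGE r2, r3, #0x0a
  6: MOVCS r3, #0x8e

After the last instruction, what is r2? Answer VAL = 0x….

0: ✓ CMP  NZCV=1000
1: ✓ SUBVC  r2←0x08
2: ✓ ADDLE  r2←0x5c
3: · SUBGT
4: ✓ CMP  NZCV=1000
5: · SUBGE
6: · MOVCS

VAL = 0x5c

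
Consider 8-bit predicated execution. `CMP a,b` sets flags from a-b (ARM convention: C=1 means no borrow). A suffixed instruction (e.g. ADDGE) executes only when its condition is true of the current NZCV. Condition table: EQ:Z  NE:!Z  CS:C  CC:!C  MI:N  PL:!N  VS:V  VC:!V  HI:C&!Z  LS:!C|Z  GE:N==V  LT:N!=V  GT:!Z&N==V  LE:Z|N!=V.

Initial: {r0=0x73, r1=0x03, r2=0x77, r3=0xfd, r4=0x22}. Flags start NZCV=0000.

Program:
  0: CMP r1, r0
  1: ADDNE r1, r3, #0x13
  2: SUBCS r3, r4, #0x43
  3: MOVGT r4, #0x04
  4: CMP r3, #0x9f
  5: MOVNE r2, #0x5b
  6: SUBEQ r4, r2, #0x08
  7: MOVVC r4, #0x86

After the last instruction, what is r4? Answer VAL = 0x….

VAL = 0x86

0: ✓ CMP  NZCV=1000
1: ✓ ADDNE  r1←0x10
2: · SUBCS
3: · MOVGT
4: ✓ CMP  NZCV=0010
5: ✓ MOVNE  r2←0x5b
6: · SUBEQ
7: ✓ MOVVC  r4←0x86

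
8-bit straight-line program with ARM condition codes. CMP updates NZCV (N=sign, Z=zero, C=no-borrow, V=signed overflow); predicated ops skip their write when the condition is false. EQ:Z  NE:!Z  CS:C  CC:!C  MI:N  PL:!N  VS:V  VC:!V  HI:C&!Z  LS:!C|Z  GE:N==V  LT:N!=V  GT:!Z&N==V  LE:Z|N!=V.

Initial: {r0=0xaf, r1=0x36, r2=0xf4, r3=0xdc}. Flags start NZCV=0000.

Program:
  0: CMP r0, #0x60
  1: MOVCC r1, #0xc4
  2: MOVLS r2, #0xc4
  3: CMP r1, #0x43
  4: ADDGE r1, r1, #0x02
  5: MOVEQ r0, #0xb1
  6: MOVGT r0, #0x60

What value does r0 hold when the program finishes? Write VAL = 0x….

VAL = 0xaf

0: ✓ CMP  NZCV=0011
1: · MOVCC
2: · MOVLS
3: ✓ CMP  NZCV=1000
4: · ADDGE
5: · MOVEQ
6: · MOVGT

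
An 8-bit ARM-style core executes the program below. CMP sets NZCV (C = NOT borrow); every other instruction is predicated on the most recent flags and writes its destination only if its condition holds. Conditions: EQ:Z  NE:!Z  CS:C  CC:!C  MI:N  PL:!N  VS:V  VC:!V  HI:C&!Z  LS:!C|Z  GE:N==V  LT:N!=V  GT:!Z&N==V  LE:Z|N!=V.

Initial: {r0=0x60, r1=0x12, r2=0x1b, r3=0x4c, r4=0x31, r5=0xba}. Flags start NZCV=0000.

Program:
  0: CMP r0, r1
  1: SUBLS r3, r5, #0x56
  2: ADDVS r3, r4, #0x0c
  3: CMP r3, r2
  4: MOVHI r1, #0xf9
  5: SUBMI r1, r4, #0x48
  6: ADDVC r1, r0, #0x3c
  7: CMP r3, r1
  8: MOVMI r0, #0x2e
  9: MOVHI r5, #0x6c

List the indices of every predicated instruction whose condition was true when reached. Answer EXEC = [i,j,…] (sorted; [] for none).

EXEC = [4,6,8]

0: ✓ CMP  NZCV=0010
1: · SUBLS
2: · ADDVS
3: ✓ CMP  NZCV=0010
4: ✓ MOVHI  r1←0xf9
5: · SUBMI
6: ✓ ADDVC  r1←0x9c
7: ✓ CMP  NZCV=1001
8: ✓ MOVMI  r0←0x2e
9: · MOVHI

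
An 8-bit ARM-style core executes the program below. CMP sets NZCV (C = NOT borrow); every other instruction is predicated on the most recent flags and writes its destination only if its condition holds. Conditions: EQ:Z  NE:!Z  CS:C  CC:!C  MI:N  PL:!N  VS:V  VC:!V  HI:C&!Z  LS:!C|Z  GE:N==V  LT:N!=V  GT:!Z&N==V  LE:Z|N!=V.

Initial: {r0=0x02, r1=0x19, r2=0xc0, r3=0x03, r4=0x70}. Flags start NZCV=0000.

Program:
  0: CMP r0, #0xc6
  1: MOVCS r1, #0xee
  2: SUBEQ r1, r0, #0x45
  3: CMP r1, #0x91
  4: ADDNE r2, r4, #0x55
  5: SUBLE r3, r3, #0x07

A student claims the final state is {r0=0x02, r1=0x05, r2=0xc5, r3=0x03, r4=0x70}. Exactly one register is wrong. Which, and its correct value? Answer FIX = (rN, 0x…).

[0] flags=0000 → (cmp)
[1] flags=0000 CS?F → skip
[2] flags=0000 EQ?F → skip
[3] flags=1001 → (cmp)
[4] flags=1001 NE?T → r2=0xc5
[5] flags=1001 LE?F → skip

FIX = (r1, 0x19)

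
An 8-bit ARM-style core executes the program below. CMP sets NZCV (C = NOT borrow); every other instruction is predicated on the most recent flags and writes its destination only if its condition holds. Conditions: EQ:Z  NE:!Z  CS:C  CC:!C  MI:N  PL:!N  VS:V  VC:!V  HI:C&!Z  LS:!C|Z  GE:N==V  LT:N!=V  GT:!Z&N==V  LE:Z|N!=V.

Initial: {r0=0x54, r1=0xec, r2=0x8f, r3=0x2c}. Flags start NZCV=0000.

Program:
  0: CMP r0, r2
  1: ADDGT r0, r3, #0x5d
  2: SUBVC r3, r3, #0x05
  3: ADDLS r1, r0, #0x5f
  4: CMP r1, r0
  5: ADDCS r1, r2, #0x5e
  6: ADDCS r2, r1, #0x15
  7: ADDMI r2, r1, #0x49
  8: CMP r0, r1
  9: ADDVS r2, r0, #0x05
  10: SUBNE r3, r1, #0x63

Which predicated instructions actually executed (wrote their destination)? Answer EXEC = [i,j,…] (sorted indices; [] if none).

[0] flags=1001 → (cmp)
[1] flags=1001 GT?T → r0=0x89
[2] flags=1001 VC?F → skip
[3] flags=1001 LS?T → r1=0xe8
[4] flags=0010 → (cmp)
[5] flags=0010 CS?T → r1=0xed
[6] flags=0010 CS?T → r2=0x02
[7] flags=0010 MI?F → skip
[8] flags=1000 → (cmp)
[9] flags=1000 VS?F → skip
[10] flags=1000 NE?T → r3=0x8a

EXEC = [1,3,5,6,10]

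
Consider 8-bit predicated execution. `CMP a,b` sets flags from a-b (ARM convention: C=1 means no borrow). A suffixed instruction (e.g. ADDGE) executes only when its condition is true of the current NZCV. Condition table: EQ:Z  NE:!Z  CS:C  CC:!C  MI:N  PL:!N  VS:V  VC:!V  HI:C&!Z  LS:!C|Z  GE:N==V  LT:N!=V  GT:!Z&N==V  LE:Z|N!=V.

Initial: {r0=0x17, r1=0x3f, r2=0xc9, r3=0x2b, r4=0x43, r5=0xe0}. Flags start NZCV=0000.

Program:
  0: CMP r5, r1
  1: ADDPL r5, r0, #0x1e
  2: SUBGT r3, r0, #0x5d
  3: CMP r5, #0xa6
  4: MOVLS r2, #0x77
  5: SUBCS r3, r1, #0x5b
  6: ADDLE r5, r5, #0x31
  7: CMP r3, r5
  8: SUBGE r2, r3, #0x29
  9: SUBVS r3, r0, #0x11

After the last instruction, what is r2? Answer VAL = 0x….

VAL = 0xbb

0: ✓ CMP  NZCV=1010
1: · ADDPL
2: · SUBGT
3: ✓ CMP  NZCV=0010
4: · MOVLS
5: ✓ SUBCS  r3←0xe4
6: · ADDLE
7: ✓ CMP  NZCV=0010
8: ✓ SUBGE  r2←0xbb
9: · SUBVS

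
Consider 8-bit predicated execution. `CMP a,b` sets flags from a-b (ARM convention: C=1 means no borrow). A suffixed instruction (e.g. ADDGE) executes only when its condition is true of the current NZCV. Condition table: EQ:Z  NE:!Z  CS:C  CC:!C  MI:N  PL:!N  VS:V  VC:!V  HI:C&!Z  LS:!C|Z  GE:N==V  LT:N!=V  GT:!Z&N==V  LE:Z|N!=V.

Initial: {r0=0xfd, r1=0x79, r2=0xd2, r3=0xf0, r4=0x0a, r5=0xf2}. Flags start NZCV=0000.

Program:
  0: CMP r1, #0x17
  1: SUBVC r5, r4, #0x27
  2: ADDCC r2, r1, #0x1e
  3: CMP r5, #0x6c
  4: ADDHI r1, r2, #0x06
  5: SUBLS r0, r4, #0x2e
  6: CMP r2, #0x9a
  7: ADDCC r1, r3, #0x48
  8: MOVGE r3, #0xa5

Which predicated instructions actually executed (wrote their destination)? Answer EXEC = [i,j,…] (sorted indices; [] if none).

0: ✓ CMP  NZCV=0010
1: ✓ SUBVC  r5←0xe3
2: · ADDCC
3: ✓ CMP  NZCV=0011
4: ✓ ADDHI  r1←0xd8
5: · SUBLS
6: ✓ CMP  NZCV=0010
7: · ADDCC
8: ✓ MOVGE  r3←0xa5

EXEC = [1,4,8]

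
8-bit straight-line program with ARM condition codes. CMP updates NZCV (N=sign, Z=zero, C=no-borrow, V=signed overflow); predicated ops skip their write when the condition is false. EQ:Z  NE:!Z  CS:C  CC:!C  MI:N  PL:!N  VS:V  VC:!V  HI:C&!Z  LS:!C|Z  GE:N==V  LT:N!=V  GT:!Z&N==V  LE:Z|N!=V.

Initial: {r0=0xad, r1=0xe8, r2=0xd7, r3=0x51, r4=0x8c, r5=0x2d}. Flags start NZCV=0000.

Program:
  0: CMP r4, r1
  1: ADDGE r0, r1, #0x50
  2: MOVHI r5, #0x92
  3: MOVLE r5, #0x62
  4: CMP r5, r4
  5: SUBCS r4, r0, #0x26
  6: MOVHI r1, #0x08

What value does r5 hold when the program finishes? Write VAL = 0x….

[0] flags=1000 → (cmp)
[1] flags=1000 GE?F → skip
[2] flags=1000 HI?F → skip
[3] flags=1000 LE?T → r5=0x62
[4] flags=1001 → (cmp)
[5] flags=1001 CS?F → skip
[6] flags=1001 HI?F → skip

VAL = 0x62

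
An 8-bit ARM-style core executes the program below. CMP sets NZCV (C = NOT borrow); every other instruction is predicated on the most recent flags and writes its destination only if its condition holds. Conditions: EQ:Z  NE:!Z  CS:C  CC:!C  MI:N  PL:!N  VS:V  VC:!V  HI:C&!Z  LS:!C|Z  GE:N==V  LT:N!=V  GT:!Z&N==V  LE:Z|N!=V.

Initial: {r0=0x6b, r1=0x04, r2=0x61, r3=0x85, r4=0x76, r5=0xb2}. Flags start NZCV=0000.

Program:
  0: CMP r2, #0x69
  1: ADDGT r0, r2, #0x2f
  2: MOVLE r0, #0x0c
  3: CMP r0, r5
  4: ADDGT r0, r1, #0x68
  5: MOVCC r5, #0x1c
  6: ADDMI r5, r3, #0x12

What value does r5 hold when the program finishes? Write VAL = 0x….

VAL = 0x1c

[0] flags=1000 → (cmp)
[1] flags=1000 GT?F → skip
[2] flags=1000 LE?T → r0=0x0c
[3] flags=0000 → (cmp)
[4] flags=0000 GT?T → r0=0x6c
[5] flags=0000 CC?T → r5=0x1c
[6] flags=0000 MI?F → skip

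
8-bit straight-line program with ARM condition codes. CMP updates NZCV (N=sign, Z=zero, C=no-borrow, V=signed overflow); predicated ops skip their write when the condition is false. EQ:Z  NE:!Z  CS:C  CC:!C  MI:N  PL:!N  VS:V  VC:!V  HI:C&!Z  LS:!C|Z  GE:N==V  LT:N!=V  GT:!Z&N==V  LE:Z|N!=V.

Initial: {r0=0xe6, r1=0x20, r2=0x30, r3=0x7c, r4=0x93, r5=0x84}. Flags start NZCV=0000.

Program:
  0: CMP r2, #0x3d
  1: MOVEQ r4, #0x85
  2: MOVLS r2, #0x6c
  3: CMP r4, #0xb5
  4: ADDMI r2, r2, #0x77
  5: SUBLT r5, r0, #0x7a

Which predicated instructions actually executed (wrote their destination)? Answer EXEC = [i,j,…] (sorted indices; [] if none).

EXEC = [2,4,5]

[0] flags=1000 → (cmp)
[1] flags=1000 EQ?F → skip
[2] flags=1000 LS?T → r2=0x6c
[3] flags=1000 → (cmp)
[4] flags=1000 MI?T → r2=0xe3
[5] flags=1000 LT?T → r5=0x6c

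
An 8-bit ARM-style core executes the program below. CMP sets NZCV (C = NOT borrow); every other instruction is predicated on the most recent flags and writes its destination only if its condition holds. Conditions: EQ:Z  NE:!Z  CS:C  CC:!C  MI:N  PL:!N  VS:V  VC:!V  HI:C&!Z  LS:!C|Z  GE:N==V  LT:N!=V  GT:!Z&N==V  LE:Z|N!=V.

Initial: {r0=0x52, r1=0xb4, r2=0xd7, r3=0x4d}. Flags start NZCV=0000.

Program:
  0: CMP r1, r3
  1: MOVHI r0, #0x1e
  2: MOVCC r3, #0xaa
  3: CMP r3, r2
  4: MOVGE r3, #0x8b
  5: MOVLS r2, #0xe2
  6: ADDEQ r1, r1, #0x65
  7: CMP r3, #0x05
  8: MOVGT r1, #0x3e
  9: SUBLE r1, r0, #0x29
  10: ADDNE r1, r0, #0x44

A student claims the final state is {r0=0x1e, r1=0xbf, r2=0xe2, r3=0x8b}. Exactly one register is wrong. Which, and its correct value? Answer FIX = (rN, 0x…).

FIX = (r1, 0x62)

[0] flags=0011 → (cmp)
[1] flags=0011 HI?T → r0=0x1e
[2] flags=0011 CC?F → skip
[3] flags=0000 → (cmp)
[4] flags=0000 GE?T → r3=0x8b
[5] flags=0000 LS?T → r2=0xe2
[6] flags=0000 EQ?F → skip
[7] flags=1010 → (cmp)
[8] flags=1010 GT?F → skip
[9] flags=1010 LE?T → r1=0xf5
[10] flags=1010 NE?T → r1=0x62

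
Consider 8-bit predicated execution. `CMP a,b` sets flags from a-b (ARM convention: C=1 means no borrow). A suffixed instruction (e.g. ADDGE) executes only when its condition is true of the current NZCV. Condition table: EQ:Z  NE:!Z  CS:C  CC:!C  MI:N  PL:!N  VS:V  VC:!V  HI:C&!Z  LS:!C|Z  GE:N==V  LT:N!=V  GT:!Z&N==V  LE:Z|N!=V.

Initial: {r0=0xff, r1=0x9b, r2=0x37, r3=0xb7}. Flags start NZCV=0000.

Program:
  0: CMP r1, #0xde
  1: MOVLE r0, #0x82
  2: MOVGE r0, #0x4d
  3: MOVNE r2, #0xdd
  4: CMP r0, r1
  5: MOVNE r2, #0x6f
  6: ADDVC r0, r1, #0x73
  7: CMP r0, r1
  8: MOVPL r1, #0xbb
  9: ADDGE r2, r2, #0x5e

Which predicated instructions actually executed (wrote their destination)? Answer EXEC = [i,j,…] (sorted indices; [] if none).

EXEC = [1,3,5,6,8,9]

0: ✓ CMP  NZCV=1000
1: ✓ MOVLE  r0←0x82
2: · MOVGE
3: ✓ MOVNE  r2←0xdd
4: ✓ CMP  NZCV=1000
5: ✓ MOVNE  r2←0x6f
6: ✓ ADDVC  r0←0x0e
7: ✓ CMP  NZCV=0000
8: ✓ MOVPL  r1←0xbb
9: ✓ ADDGE  r2←0xcd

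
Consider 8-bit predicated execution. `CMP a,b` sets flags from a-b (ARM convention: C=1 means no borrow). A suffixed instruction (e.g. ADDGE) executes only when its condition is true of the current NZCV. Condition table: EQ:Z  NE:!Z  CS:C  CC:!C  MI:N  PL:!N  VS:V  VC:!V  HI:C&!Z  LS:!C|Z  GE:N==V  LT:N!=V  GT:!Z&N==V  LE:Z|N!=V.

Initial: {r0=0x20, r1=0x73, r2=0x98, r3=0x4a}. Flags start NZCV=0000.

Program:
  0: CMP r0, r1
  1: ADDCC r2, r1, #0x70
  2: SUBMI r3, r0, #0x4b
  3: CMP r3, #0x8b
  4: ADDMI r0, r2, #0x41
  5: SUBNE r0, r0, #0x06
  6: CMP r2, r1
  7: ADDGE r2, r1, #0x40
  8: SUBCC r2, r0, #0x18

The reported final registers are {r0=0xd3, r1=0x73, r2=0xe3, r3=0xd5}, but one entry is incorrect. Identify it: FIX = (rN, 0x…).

0: ✓ CMP  NZCV=1000
1: ✓ ADDCC  r2←0xe3
2: ✓ SUBMI  r3←0xd5
3: ✓ CMP  NZCV=0010
4: · ADDMI
5: ✓ SUBNE  r0←0x1a
6: ✓ CMP  NZCV=0011
7: · ADDGE
8: · SUBCC

FIX = (r0, 0x1a)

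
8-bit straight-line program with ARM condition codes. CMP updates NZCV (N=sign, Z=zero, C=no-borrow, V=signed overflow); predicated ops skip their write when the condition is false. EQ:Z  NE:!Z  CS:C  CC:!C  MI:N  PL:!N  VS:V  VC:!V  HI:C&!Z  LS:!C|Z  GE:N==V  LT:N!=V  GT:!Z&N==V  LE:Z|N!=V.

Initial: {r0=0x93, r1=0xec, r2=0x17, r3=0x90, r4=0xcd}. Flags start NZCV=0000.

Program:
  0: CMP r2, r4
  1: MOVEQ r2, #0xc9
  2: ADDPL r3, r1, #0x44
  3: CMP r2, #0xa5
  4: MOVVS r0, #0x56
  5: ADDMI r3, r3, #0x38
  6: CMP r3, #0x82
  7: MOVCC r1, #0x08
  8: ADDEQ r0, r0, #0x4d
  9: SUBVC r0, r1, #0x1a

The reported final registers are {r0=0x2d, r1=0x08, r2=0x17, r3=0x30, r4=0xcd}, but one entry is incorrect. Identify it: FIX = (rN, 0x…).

[0] flags=0000 → (cmp)
[1] flags=0000 EQ?F → skip
[2] flags=0000 PL?T → r3=0x30
[3] flags=0000 → (cmp)
[4] flags=0000 VS?F → skip
[5] flags=0000 MI?F → skip
[6] flags=1001 → (cmp)
[7] flags=1001 CC?T → r1=0x08
[8] flags=1001 EQ?F → skip
[9] flags=1001 VC?F → skip

FIX = (r0, 0x93)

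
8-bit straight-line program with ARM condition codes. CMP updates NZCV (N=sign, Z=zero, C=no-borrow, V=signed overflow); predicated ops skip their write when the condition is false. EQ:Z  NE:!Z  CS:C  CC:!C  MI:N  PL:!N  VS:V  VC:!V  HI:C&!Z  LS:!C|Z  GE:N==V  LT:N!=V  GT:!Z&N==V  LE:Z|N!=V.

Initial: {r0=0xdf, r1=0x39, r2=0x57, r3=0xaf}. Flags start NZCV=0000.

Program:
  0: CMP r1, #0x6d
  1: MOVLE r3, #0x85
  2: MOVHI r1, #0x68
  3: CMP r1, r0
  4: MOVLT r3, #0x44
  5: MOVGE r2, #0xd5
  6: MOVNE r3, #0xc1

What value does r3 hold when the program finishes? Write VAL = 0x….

[0] flags=1000 → (cmp)
[1] flags=1000 LE?T → r3=0x85
[2] flags=1000 HI?F → skip
[3] flags=0000 → (cmp)
[4] flags=0000 LT?F → skip
[5] flags=0000 GE?T → r2=0xd5
[6] flags=0000 NE?T → r3=0xc1

VAL = 0xc1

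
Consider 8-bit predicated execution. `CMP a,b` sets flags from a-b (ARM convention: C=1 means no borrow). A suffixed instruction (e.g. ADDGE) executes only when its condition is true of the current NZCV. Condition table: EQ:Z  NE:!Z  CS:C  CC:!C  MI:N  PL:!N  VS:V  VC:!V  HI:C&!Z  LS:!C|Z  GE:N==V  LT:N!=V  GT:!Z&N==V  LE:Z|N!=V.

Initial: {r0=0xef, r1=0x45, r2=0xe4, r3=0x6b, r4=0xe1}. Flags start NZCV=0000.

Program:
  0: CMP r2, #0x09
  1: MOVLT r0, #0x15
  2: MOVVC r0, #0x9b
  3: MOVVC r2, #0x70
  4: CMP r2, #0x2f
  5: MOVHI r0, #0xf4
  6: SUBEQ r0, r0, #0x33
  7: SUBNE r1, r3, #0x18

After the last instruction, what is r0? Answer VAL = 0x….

0: ✓ CMP  NZCV=1010
1: ✓ MOVLT  r0←0x15
2: ✓ MOVVC  r0←0x9b
3: ✓ MOVVC  r2←0x70
4: ✓ CMP  NZCV=0010
5: ✓ MOVHI  r0←0xf4
6: · SUBEQ
7: ✓ SUBNE  r1←0x53

VAL = 0xf4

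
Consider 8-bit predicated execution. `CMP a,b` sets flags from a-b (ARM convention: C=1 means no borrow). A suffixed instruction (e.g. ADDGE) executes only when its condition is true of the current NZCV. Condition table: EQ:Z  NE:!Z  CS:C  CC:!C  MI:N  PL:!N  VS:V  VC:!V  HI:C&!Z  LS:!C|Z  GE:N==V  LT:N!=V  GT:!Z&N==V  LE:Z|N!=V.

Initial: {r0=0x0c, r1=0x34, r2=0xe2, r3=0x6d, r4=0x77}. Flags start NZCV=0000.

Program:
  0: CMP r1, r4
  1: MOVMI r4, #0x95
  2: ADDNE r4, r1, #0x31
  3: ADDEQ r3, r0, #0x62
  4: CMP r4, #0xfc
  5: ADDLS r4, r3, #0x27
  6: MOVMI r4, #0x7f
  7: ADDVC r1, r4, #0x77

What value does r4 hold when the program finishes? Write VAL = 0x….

VAL = 0x94

0: ✓ CMP  NZCV=1000
1: ✓ MOVMI  r4←0x95
2: ✓ ADDNE  r4←0x65
3: · ADDEQ
4: ✓ CMP  NZCV=0000
5: ✓ ADDLS  r4←0x94
6: · MOVMI
7: ✓ ADDVC  r1←0x0b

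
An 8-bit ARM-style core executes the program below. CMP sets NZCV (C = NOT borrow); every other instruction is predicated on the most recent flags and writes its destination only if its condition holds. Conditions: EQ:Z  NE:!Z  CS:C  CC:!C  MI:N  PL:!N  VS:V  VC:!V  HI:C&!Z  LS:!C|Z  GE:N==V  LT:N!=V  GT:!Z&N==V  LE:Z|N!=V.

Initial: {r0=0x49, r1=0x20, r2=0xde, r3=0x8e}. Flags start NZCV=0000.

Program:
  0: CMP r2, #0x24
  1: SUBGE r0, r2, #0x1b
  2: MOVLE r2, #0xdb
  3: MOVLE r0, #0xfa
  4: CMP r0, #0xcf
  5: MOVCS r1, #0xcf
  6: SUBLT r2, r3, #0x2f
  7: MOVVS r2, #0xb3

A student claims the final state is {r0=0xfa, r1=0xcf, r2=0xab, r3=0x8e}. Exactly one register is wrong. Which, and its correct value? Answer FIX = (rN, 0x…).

0: ✓ CMP  NZCV=1010
1: · SUBGE
2: ✓ MOVLE  r2←0xdb
3: ✓ MOVLE  r0←0xfa
4: ✓ CMP  NZCV=0010
5: ✓ MOVCS  r1←0xcf
6: · SUBLT
7: · MOVVS

FIX = (r2, 0xdb)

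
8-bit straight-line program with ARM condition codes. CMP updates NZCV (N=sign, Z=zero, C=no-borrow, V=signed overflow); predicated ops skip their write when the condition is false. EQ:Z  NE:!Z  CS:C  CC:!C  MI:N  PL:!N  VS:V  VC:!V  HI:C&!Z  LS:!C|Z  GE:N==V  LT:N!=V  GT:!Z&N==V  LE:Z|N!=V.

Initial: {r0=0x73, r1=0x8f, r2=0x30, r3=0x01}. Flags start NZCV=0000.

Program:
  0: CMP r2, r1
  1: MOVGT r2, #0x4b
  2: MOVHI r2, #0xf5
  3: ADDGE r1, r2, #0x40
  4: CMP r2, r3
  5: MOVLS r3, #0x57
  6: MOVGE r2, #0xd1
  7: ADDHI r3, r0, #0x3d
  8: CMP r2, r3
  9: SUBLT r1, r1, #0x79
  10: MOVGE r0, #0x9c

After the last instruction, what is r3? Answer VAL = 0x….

0: ✓ CMP  NZCV=1001
1: ✓ MOVGT  r2←0x4b
2: · MOVHI
3: ✓ ADDGE  r1←0x8b
4: ✓ CMP  NZCV=0010
5: · MOVLS
6: ✓ MOVGE  r2←0xd1
7: ✓ ADDHI  r3←0xb0
8: ✓ CMP  NZCV=0010
9: · SUBLT
10: ✓ MOVGE  r0←0x9c

VAL = 0xb0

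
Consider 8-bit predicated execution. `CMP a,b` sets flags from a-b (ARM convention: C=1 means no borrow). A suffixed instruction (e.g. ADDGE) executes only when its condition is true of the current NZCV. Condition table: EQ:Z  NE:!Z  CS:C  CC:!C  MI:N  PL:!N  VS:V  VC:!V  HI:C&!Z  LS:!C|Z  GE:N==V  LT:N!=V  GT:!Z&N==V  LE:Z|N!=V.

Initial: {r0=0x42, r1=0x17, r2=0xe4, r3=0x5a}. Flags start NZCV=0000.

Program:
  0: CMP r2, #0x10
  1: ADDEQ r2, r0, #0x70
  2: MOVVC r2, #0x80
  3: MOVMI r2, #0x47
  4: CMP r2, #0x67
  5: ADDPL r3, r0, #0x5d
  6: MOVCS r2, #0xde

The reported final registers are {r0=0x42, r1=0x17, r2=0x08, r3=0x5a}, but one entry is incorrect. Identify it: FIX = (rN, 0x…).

FIX = (r2, 0x47)

[0] flags=1010 → (cmp)
[1] flags=1010 EQ?F → skip
[2] flags=1010 VC?T → r2=0x80
[3] flags=1010 MI?T → r2=0x47
[4] flags=1000 → (cmp)
[5] flags=1000 PL?F → skip
[6] flags=1000 CS?F → skip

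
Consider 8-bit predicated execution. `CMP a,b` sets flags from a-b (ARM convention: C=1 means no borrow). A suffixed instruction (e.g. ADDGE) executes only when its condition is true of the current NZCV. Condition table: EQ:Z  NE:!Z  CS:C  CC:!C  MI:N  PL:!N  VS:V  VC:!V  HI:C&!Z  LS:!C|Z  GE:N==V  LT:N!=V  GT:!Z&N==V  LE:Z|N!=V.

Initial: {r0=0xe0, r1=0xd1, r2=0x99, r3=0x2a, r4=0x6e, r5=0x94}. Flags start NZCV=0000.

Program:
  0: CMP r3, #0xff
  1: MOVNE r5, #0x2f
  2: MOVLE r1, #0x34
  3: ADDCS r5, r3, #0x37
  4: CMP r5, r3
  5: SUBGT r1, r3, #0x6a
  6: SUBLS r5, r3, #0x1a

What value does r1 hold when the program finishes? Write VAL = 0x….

[0] flags=0000 → (cmp)
[1] flags=0000 NE?T → r5=0x2f
[2] flags=0000 LE?F → skip
[3] flags=0000 CS?F → skip
[4] flags=0010 → (cmp)
[5] flags=0010 GT?T → r1=0xc0
[6] flags=0010 LS?F → skip

VAL = 0xc0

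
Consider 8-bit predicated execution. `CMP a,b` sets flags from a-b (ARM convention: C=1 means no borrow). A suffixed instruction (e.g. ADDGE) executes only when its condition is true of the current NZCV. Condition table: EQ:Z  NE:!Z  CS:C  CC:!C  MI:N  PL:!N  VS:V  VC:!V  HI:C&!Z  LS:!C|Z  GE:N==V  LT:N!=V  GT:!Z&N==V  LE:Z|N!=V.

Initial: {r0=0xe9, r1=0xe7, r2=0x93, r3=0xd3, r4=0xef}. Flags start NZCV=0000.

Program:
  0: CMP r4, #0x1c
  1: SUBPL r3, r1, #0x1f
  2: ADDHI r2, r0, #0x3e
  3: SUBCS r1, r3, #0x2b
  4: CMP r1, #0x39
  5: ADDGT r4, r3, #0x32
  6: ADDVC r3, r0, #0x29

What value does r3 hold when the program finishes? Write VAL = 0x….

VAL = 0xd3

[0] flags=1010 → (cmp)
[1] flags=1010 PL?F → skip
[2] flags=1010 HI?T → r2=0x27
[3] flags=1010 CS?T → r1=0xa8
[4] flags=0011 → (cmp)
[5] flags=0011 GT?F → skip
[6] flags=0011 VC?F → skip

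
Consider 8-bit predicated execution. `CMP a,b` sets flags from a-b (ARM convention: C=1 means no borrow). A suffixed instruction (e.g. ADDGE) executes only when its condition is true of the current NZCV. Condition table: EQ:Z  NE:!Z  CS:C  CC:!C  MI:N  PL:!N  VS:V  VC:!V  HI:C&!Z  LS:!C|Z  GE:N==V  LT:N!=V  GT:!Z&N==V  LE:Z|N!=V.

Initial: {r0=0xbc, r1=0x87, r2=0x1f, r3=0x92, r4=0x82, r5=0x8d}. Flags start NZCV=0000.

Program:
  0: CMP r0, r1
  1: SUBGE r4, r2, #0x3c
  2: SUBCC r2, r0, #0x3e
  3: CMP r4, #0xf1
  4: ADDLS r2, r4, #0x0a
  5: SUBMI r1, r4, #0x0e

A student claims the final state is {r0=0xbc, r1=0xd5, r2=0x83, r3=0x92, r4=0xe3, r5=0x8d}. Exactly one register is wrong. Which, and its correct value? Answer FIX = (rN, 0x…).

FIX = (r2, 0xed)

[0] flags=0010 → (cmp)
[1] flags=0010 GE?T → r4=0xe3
[2] flags=0010 CC?F → skip
[3] flags=1000 → (cmp)
[4] flags=1000 LS?T → r2=0xed
[5] flags=1000 MI?T → r1=0xd5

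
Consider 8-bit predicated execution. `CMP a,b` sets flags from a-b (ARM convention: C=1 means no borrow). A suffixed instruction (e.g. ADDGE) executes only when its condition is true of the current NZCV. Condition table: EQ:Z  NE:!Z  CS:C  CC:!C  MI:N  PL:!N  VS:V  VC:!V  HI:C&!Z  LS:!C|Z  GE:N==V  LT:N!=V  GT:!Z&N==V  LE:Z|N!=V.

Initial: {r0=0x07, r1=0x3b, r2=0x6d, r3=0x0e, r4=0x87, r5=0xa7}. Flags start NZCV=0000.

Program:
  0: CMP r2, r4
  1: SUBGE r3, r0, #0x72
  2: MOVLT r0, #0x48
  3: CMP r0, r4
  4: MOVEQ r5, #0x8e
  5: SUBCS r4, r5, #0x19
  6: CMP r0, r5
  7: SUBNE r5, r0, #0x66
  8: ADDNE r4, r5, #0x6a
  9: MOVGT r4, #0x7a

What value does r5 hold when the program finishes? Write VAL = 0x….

0: ✓ CMP  NZCV=1001
1: ✓ SUBGE  r3←0x95
2: · MOVLT
3: ✓ CMP  NZCV=1001
4: · MOVEQ
5: · SUBCS
6: ✓ CMP  NZCV=0000
7: ✓ SUBNE  r5←0xa1
8: ✓ ADDNE  r4←0x0b
9: ✓ MOVGT  r4←0x7a

VAL = 0xa1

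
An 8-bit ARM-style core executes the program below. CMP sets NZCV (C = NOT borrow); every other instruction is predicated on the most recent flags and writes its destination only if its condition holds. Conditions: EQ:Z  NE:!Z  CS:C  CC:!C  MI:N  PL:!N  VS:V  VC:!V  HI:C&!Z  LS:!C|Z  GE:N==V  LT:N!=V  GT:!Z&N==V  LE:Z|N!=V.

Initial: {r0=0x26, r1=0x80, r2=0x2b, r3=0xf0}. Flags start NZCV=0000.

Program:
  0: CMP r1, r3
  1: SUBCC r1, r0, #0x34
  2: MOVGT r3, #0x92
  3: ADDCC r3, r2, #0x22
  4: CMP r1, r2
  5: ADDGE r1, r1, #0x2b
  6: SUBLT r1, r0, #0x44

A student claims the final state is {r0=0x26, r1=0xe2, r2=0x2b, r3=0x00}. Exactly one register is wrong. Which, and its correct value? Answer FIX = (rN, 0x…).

FIX = (r3, 0x4d)

[0] flags=1000 → (cmp)
[1] flags=1000 CC?T → r1=0xf2
[2] flags=1000 GT?F → skip
[3] flags=1000 CC?T → r3=0x4d
[4] flags=1010 → (cmp)
[5] flags=1010 GE?F → skip
[6] flags=1010 LT?T → r1=0xe2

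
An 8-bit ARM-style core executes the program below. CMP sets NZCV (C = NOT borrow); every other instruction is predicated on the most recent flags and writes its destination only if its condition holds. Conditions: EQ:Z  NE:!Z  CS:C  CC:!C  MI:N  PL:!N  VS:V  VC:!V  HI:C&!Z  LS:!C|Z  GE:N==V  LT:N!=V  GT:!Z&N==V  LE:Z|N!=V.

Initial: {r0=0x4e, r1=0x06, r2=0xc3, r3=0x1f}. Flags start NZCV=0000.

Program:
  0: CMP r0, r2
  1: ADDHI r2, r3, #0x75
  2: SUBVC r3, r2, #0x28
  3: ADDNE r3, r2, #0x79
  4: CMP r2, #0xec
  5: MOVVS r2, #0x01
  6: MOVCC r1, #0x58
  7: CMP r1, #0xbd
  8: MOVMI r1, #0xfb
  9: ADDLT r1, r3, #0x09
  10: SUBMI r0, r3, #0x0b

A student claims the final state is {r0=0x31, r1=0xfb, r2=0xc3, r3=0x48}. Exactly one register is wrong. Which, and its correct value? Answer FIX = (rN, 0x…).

[0] flags=1001 → (cmp)
[1] flags=1001 HI?F → skip
[2] flags=1001 VC?F → skip
[3] flags=1001 NE?T → r3=0x3c
[4] flags=1000 → (cmp)
[5] flags=1000 VS?F → skip
[6] flags=1000 CC?T → r1=0x58
[7] flags=1001 → (cmp)
[8] flags=1001 MI?T → r1=0xfb
[9] flags=1001 LT?F → skip
[10] flags=1001 MI?T → r0=0x31

FIX = (r3, 0x3c)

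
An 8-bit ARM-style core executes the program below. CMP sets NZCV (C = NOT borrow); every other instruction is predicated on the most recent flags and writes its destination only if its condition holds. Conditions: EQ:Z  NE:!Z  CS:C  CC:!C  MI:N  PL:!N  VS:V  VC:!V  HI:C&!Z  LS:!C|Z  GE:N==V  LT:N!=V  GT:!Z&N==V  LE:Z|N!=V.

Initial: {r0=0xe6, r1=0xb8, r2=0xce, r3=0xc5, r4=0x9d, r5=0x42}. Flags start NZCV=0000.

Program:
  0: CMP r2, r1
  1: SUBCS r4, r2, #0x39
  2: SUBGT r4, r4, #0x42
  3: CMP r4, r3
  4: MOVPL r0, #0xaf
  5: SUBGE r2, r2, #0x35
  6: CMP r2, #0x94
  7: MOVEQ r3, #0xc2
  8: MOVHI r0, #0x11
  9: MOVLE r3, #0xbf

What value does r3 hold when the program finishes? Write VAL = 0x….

VAL = 0xc5

0: ✓ CMP  NZCV=0010
1: ✓ SUBCS  r4←0x95
2: ✓ SUBGT  r4←0x53
3: ✓ CMP  NZCV=1001
4: · MOVPL
5: ✓ SUBGE  r2←0x99
6: ✓ CMP  NZCV=0010
7: · MOVEQ
8: ✓ MOVHI  r0←0x11
9: · MOVLE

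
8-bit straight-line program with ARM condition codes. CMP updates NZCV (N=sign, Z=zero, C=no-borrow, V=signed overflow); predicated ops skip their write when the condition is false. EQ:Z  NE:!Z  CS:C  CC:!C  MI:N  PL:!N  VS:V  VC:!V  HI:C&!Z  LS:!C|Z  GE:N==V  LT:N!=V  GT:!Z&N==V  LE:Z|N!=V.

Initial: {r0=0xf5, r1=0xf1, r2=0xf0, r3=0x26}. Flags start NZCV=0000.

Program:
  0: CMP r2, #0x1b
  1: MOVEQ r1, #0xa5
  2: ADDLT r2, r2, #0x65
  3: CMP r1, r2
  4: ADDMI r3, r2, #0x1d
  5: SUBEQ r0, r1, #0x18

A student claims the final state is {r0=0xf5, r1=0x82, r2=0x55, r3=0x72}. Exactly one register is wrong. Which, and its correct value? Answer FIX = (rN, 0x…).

FIX = (r1, 0xf1)

0: ✓ CMP  NZCV=1010
1: · MOVEQ
2: ✓ ADDLT  r2←0x55
3: ✓ CMP  NZCV=1010
4: ✓ ADDMI  r3←0x72
5: · SUBEQ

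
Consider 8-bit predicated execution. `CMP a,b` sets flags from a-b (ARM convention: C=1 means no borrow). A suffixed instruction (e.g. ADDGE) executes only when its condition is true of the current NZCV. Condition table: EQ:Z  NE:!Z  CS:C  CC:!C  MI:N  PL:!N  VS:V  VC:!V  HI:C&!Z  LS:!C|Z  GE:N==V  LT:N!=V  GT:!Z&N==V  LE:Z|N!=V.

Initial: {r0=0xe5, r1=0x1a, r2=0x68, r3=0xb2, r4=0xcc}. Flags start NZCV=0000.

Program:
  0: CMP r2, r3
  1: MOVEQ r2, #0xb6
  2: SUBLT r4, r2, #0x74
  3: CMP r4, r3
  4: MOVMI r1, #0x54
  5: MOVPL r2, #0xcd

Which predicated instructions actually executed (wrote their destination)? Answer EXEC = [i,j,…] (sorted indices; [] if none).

EXEC = [5]

[0] flags=1001 → (cmp)
[1] flags=1001 EQ?F → skip
[2] flags=1001 LT?F → skip
[3] flags=0010 → (cmp)
[4] flags=0010 MI?F → skip
[5] flags=0010 PL?T → r2=0xcd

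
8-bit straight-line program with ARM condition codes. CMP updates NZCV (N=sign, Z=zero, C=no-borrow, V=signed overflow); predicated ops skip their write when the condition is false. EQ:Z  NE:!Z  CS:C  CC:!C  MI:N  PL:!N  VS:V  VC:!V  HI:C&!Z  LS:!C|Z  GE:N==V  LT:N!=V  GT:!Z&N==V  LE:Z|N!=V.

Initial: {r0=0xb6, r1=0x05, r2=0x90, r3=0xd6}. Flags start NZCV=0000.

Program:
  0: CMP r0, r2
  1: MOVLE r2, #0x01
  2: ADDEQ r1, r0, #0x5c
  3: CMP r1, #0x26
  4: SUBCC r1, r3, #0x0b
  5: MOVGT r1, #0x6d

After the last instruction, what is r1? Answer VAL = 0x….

VAL = 0xcb

[0] flags=0010 → (cmp)
[1] flags=0010 LE?F → skip
[2] flags=0010 EQ?F → skip
[3] flags=1000 → (cmp)
[4] flags=1000 CC?T → r1=0xcb
[5] flags=1000 GT?F → skip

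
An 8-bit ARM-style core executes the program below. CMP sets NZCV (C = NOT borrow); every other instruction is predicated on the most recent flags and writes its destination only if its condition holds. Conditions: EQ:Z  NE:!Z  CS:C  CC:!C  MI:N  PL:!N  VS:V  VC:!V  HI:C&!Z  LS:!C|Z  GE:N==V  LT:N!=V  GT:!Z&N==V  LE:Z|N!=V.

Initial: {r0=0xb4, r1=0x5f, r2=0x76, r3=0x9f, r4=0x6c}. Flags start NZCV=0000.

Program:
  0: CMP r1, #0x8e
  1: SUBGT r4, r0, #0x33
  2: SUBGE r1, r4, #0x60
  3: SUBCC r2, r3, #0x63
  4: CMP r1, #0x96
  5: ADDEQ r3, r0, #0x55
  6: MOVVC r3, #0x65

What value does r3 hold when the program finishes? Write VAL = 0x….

VAL = 0x9f

0: ✓ CMP  NZCV=1001
1: ✓ SUBGT  r4←0x81
2: ✓ SUBGE  r1←0x21
3: ✓ SUBCC  r2←0x3c
4: ✓ CMP  NZCV=1001
5: · ADDEQ
6: · MOVVC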